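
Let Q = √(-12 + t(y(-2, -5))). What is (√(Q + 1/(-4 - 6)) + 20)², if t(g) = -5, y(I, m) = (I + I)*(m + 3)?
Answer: (200 + √10*√(-1 + 10*I*√17))²/100 ≈ 456.64 + 62.256*I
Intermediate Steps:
y(I, m) = 2*I*(3 + m) (y(I, m) = (2*I)*(3 + m) = 2*I*(3 + m))
Q = I*√17 (Q = √(-12 - 5) = √(-17) = I*√17 ≈ 4.1231*I)
(√(Q + 1/(-4 - 6)) + 20)² = (√(I*√17 + 1/(-4 - 6)) + 20)² = (√(I*√17 + 1/(-10)) + 20)² = (√(I*√17 - ⅒) + 20)² = (√(-⅒ + I*√17) + 20)² = (20 + √(-⅒ + I*√17))²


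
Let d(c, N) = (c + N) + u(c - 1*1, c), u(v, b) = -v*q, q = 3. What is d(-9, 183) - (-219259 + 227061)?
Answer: -7598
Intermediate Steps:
u(v, b) = -3*v (u(v, b) = -v*3 = -3*v)
d(c, N) = 3 + N - 2*c (d(c, N) = (c + N) - 3*(c - 1*1) = (N + c) - 3*(c - 1) = (N + c) - 3*(-1 + c) = (N + c) + (3 - 3*c) = 3 + N - 2*c)
d(-9, 183) - (-219259 + 227061) = (3 + 183 - 2*(-9)) - (-219259 + 227061) = (3 + 183 + 18) - 1*7802 = 204 - 7802 = -7598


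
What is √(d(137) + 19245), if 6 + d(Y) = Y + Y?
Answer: √19513 ≈ 139.69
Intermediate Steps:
d(Y) = -6 + 2*Y (d(Y) = -6 + (Y + Y) = -6 + 2*Y)
√(d(137) + 19245) = √((-6 + 2*137) + 19245) = √((-6 + 274) + 19245) = √(268 + 19245) = √19513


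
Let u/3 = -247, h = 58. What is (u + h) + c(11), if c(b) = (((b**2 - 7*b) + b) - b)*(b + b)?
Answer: 285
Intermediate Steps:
u = -741 (u = 3*(-247) = -741)
c(b) = 2*b*(b**2 - 7*b) (c(b) = ((b**2 - 6*b) - b)*(2*b) = (b**2 - 7*b)*(2*b) = 2*b*(b**2 - 7*b))
(u + h) + c(11) = (-741 + 58) + 2*11**2*(-7 + 11) = -683 + 2*121*4 = -683 + 968 = 285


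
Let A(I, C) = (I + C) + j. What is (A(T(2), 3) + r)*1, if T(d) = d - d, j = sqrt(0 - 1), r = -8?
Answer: -5 + I ≈ -5.0 + 1.0*I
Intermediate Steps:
j = I (j = sqrt(-1) = I ≈ 1.0*I)
T(d) = 0
A(I, C) = I + C + I (A(I, C) = (I + C) + I = (C + I) + I = I + C + I)
(A(T(2), 3) + r)*1 = ((I + 3 + 0) - 8)*1 = ((3 + I) - 8)*1 = (-5 + I)*1 = -5 + I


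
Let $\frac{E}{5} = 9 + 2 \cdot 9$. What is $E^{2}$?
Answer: $18225$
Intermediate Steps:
$E = 135$ ($E = 5 \left(9 + 2 \cdot 9\right) = 5 \left(9 + 18\right) = 5 \cdot 27 = 135$)
$E^{2} = 135^{2} = 18225$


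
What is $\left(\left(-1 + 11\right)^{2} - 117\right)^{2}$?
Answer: $289$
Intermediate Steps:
$\left(\left(-1 + 11\right)^{2} - 117\right)^{2} = \left(10^{2} - 117\right)^{2} = \left(100 - 117\right)^{2} = \left(-17\right)^{2} = 289$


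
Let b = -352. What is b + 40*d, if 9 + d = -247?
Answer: -10592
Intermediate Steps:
d = -256 (d = -9 - 247 = -256)
b + 40*d = -352 + 40*(-256) = -352 - 10240 = -10592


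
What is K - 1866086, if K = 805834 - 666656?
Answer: -1726908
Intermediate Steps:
K = 139178
K - 1866086 = 139178 - 1866086 = -1726908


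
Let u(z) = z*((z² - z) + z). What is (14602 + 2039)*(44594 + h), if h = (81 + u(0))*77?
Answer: 845878671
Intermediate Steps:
u(z) = z³ (u(z) = z*z² = z³)
h = 6237 (h = (81 + 0³)*77 = (81 + 0)*77 = 81*77 = 6237)
(14602 + 2039)*(44594 + h) = (14602 + 2039)*(44594 + 6237) = 16641*50831 = 845878671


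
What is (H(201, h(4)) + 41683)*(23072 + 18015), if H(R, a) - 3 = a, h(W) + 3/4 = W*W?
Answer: 6853517035/4 ≈ 1.7134e+9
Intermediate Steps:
h(W) = -3/4 + W**2 (h(W) = -3/4 + W*W = -3/4 + W**2)
H(R, a) = 3 + a
(H(201, h(4)) + 41683)*(23072 + 18015) = ((3 + (-3/4 + 4**2)) + 41683)*(23072 + 18015) = ((3 + (-3/4 + 16)) + 41683)*41087 = ((3 + 61/4) + 41683)*41087 = (73/4 + 41683)*41087 = (166805/4)*41087 = 6853517035/4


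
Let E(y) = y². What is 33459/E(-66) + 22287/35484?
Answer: 8919037/1073391 ≈ 8.3092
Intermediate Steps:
33459/E(-66) + 22287/35484 = 33459/((-66)²) + 22287/35484 = 33459/4356 + 22287*(1/35484) = 33459*(1/4356) + 7429/11828 = 11153/1452 + 7429/11828 = 8919037/1073391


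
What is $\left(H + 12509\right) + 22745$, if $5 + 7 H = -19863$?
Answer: $\frac{226910}{7} \approx 32416.0$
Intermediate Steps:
$H = - \frac{19868}{7}$ ($H = - \frac{5}{7} + \frac{1}{7} \left(-19863\right) = - \frac{5}{7} - \frac{19863}{7} = - \frac{19868}{7} \approx -2838.3$)
$\left(H + 12509\right) + 22745 = \left(- \frac{19868}{7} + 12509\right) + 22745 = \frac{67695}{7} + 22745 = \frac{226910}{7}$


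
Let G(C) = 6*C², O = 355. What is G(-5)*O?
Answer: 53250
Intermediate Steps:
G(-5)*O = (6*(-5)²)*355 = (6*25)*355 = 150*355 = 53250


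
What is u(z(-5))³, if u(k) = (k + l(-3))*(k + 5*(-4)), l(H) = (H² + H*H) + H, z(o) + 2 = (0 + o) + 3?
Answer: -18399744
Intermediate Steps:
z(o) = 1 + o (z(o) = -2 + ((0 + o) + 3) = -2 + (o + 3) = -2 + (3 + o) = 1 + o)
l(H) = H + 2*H² (l(H) = (H² + H²) + H = 2*H² + H = H + 2*H²)
u(k) = (-20 + k)*(15 + k) (u(k) = (k - 3*(1 + 2*(-3)))*(k + 5*(-4)) = (k - 3*(1 - 6))*(k - 20) = (k - 3*(-5))*(-20 + k) = (k + 15)*(-20 + k) = (15 + k)*(-20 + k) = (-20 + k)*(15 + k))
u(z(-5))³ = (-300 + (1 - 5)² - 5*(1 - 5))³ = (-300 + (-4)² - 5*(-4))³ = (-300 + 16 + 20)³ = (-264)³ = -18399744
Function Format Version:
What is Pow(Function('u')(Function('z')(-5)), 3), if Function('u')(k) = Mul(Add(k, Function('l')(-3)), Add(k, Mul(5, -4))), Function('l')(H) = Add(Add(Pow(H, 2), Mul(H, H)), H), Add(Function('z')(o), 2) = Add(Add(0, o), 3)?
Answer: -18399744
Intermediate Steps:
Function('z')(o) = Add(1, o) (Function('z')(o) = Add(-2, Add(Add(0, o), 3)) = Add(-2, Add(o, 3)) = Add(-2, Add(3, o)) = Add(1, o))
Function('l')(H) = Add(H, Mul(2, Pow(H, 2))) (Function('l')(H) = Add(Add(Pow(H, 2), Pow(H, 2)), H) = Add(Mul(2, Pow(H, 2)), H) = Add(H, Mul(2, Pow(H, 2))))
Function('u')(k) = Mul(Add(-20, k), Add(15, k)) (Function('u')(k) = Mul(Add(k, Mul(-3, Add(1, Mul(2, -3)))), Add(k, Mul(5, -4))) = Mul(Add(k, Mul(-3, Add(1, -6))), Add(k, -20)) = Mul(Add(k, Mul(-3, -5)), Add(-20, k)) = Mul(Add(k, 15), Add(-20, k)) = Mul(Add(15, k), Add(-20, k)) = Mul(Add(-20, k), Add(15, k)))
Pow(Function('u')(Function('z')(-5)), 3) = Pow(Add(-300, Pow(Add(1, -5), 2), Mul(-5, Add(1, -5))), 3) = Pow(Add(-300, Pow(-4, 2), Mul(-5, -4)), 3) = Pow(Add(-300, 16, 20), 3) = Pow(-264, 3) = -18399744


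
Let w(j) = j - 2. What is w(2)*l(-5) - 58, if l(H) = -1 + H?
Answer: -58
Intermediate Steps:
w(j) = -2 + j
w(2)*l(-5) - 58 = (-2 + 2)*(-1 - 5) - 58 = 0*(-6) - 58 = 0 - 58 = -58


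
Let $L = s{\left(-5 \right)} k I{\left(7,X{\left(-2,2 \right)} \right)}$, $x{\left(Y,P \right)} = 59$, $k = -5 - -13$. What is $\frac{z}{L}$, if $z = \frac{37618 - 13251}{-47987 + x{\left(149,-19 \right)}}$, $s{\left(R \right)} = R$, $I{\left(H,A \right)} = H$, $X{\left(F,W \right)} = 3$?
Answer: $\frac{3481}{1917120} \approx 0.0018157$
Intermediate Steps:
$k = 8$ ($k = -5 + 13 = 8$)
$L = -280$ ($L = \left(-5\right) 8 \cdot 7 = \left(-40\right) 7 = -280$)
$z = - \frac{24367}{47928}$ ($z = \frac{37618 - 13251}{-47987 + 59} = \frac{24367}{-47928} = 24367 \left(- \frac{1}{47928}\right) = - \frac{24367}{47928} \approx -0.50841$)
$\frac{z}{L} = - \frac{24367}{47928 \left(-280\right)} = \left(- \frac{24367}{47928}\right) \left(- \frac{1}{280}\right) = \frac{3481}{1917120}$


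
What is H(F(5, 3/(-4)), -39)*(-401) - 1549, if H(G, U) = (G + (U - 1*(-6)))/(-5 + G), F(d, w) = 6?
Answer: 9278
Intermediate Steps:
H(G, U) = (6 + G + U)/(-5 + G) (H(G, U) = (G + (U + 6))/(-5 + G) = (G + (6 + U))/(-5 + G) = (6 + G + U)/(-5 + G))
H(F(5, 3/(-4)), -39)*(-401) - 1549 = ((6 + 6 - 39)/(-5 + 6))*(-401) - 1549 = (-27/1)*(-401) - 1549 = (1*(-27))*(-401) - 1549 = -27*(-401) - 1549 = 10827 - 1549 = 9278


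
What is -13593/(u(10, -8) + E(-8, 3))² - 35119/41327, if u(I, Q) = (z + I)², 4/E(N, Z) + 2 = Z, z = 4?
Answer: -1966517911/1653080000 ≈ -1.1896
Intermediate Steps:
E(N, Z) = 4/(-2 + Z)
u(I, Q) = (4 + I)²
-13593/(u(10, -8) + E(-8, 3))² - 35119/41327 = -13593/((4 + 10)² + 4/(-2 + 3))² - 35119/41327 = -13593/(14² + 4/1)² - 35119*1/41327 = -13593/(196 + 4*1)² - 35119/41327 = -13593/(196 + 4)² - 35119/41327 = -13593/(200²) - 35119/41327 = -13593/40000 - 35119/41327 = -1966517911/1653080000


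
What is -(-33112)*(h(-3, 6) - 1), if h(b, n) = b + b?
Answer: -231784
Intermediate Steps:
h(b, n) = 2*b
-(-33112)*(h(-3, 6) - 1) = -(-33112)*(2*(-3) - 1) = -(-33112)*(-6 - 1) = -(-33112)*(-7) = -8278*28 = -231784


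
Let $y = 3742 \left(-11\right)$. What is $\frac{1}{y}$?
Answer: $- \frac{1}{41162} \approx -2.4294 \cdot 10^{-5}$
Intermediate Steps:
$y = -41162$
$\frac{1}{y} = \frac{1}{-41162} = - \frac{1}{41162}$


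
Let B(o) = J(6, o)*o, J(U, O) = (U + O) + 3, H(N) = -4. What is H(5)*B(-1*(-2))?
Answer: -88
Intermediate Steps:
J(U, O) = 3 + O + U (J(U, O) = (O + U) + 3 = 3 + O + U)
B(o) = o*(9 + o) (B(o) = (3 + o + 6)*o = (9 + o)*o = o*(9 + o))
H(5)*B(-1*(-2)) = -4*(-1*(-2))*(9 - 1*(-2)) = -8*(9 + 2) = -8*11 = -4*22 = -88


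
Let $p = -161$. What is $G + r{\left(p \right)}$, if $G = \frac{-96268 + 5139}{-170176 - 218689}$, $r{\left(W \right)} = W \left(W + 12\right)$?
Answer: $\frac{9328573614}{388865} \approx 23989.0$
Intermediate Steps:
$r{\left(W \right)} = W \left(12 + W\right)$
$G = \frac{91129}{388865}$ ($G = - \frac{91129}{-388865} = \left(-91129\right) \left(- \frac{1}{388865}\right) = \frac{91129}{388865} \approx 0.23435$)
$G + r{\left(p \right)} = \frac{91129}{388865} - 161 \left(12 - 161\right) = \frac{91129}{388865} - -23989 = \frac{91129}{388865} + 23989 = \frac{9328573614}{388865}$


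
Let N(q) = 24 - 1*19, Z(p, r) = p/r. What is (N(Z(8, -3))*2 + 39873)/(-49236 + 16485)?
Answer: -39883/32751 ≈ -1.2178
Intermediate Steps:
N(q) = 5 (N(q) = 24 - 19 = 5)
(N(Z(8, -3))*2 + 39873)/(-49236 + 16485) = (5*2 + 39873)/(-49236 + 16485) = (10 + 39873)/(-32751) = 39883*(-1/32751) = -39883/32751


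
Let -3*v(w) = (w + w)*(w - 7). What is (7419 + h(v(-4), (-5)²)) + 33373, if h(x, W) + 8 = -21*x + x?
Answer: 124112/3 ≈ 41371.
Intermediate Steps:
v(w) = -2*w*(-7 + w)/3 (v(w) = -(w + w)*(w - 7)/3 = -2*w*(-7 + w)/3)
h(x, W) = -8 - 20*x (h(x, W) = -8 + (-21*x + x) = -8 - 20*x)
(7419 + h(v(-4), (-5)²)) + 33373 = (7419 + (-8 - 40*(-4)*(7 - 1*(-4))/3)) + 33373 = (7419 + (-8 - 40*(-4)*(7 + 4)/3)) + 33373 = (7419 + (-8 - 40*(-4)*11/3)) + 33373 = (7419 + (-8 - 20*(-88/3))) + 33373 = (7419 + (-8 + 1760/3)) + 33373 = (7419 + 1736/3) + 33373 = 23993/3 + 33373 = 124112/3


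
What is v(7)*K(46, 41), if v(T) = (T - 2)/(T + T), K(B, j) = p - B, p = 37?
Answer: -45/14 ≈ -3.2143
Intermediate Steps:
K(B, j) = 37 - B
v(T) = (-2 + T)/(2*T) (v(T) = (-2 + T)/((2*T)) = (-2 + T)*(1/(2*T)) = (-2 + T)/(2*T))
v(7)*K(46, 41) = ((1/2)*(-2 + 7)/7)*(37 - 1*46) = ((1/2)*(1/7)*5)*(37 - 46) = (5/14)*(-9) = -45/14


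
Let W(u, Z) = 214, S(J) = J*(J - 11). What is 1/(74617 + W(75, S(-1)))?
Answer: 1/74831 ≈ 1.3363e-5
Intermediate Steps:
S(J) = J*(-11 + J)
1/(74617 + W(75, S(-1))) = 1/(74617 + 214) = 1/74831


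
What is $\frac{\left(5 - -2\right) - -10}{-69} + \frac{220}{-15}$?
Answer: $- \frac{343}{23} \approx -14.913$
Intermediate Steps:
$\frac{\left(5 - -2\right) - -10}{-69} + \frac{220}{-15} = \left(\left(5 + 2\right) + 10\right) \left(- \frac{1}{69}\right) + 220 \left(- \frac{1}{15}\right) = \left(7 + 10\right) \left(- \frac{1}{69}\right) - \frac{44}{3} = 17 \left(- \frac{1}{69}\right) - \frac{44}{3} = - \frac{17}{69} - \frac{44}{3} = - \frac{343}{23}$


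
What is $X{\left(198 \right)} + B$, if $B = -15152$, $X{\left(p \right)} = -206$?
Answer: $-15358$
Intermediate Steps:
$X{\left(198 \right)} + B = -206 - 15152 = -15358$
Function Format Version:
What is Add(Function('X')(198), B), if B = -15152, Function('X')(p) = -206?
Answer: -15358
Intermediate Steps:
Add(Function('X')(198), B) = Add(-206, -15152) = -15358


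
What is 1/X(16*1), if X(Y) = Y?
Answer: 1/16 ≈ 0.062500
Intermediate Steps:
1/X(16*1) = 1/(16*1) = 1/16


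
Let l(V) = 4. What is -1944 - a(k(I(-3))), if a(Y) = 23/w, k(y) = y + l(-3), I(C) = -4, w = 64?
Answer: -124439/64 ≈ -1944.4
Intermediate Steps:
k(y) = 4 + y (k(y) = y + 4 = 4 + y)
a(Y) = 23/64
-1944 - a(k(I(-3))) = -1944 - 1*23/64 = -1944 - 23/64 = -124439/64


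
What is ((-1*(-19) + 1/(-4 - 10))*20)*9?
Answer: 23850/7 ≈ 3407.1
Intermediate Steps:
((-1*(-19) + 1/(-4 - 10))*20)*9 = ((19 + 1/(-14))*20)*9 = ((19 - 1/14)*20)*9 = ((265/14)*20)*9 = (2650/7)*9 = 23850/7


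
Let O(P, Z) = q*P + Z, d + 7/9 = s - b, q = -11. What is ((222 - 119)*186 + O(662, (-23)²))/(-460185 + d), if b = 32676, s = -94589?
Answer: -111645/5287057 ≈ -0.021117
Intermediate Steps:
d = -1145392/9 (d = -7/9 + (-94589 - 1*32676) = -7/9 + (-94589 - 32676) = -7/9 - 127265 = -1145392/9 ≈ -1.2727e+5)
O(P, Z) = Z - 11*P (O(P, Z) = -11*P + Z = Z - 11*P)
((222 - 119)*186 + O(662, (-23)²))/(-460185 + d) = ((222 - 119)*186 + ((-23)² - 11*662))/(-460185 - 1145392/9) = (103*186 + (529 - 7282))/(-5287057/9) = (19158 - 6753)*(-9/5287057) = 12405*(-9/5287057) = -111645/5287057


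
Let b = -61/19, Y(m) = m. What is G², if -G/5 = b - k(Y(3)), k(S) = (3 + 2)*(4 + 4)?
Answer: 16851025/361 ≈ 46679.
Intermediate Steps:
k(S) = 40 (k(S) = 5*8 = 40)
b = -61/19 (b = -61*1/19 = -61/19 ≈ -3.2105)
G = 4105/19 (G = -5*(-61/19 - 1*40) = -5*(-61/19 - 40) = -5*(-821/19) = 4105/19 ≈ 216.05)
G² = (4105/19)² = 16851025/361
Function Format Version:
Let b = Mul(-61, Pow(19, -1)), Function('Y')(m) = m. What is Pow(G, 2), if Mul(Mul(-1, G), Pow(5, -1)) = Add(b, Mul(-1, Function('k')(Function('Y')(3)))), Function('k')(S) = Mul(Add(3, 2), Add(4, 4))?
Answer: Rational(16851025, 361) ≈ 46679.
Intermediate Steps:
Function('k')(S) = 40 (Function('k')(S) = Mul(5, 8) = 40)
b = Rational(-61, 19) (b = Mul(-61, Rational(1, 19)) = Rational(-61, 19) ≈ -3.2105)
G = Rational(4105, 19) (G = Mul(-5, Add(Rational(-61, 19), Mul(-1, 40))) = Mul(-5, Add(Rational(-61, 19), -40)) = Mul(-5, Rational(-821, 19)) = Rational(4105, 19) ≈ 216.05)
Pow(G, 2) = Pow(Rational(4105, 19), 2) = Rational(16851025, 361)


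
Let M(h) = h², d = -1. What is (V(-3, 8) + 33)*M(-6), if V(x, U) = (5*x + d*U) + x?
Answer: 252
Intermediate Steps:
V(x, U) = -U + 6*x (V(x, U) = (5*x - U) + x = (-U + 5*x) + x = -U + 6*x)
(V(-3, 8) + 33)*M(-6) = ((-1*8 + 6*(-3)) + 33)*(-6)² = ((-8 - 18) + 33)*36 = (-26 + 33)*36 = 7*36 = 252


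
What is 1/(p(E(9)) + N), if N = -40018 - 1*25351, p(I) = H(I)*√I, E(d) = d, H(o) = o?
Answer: -1/65342 ≈ -1.5304e-5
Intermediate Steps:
p(I) = I^(3/2) (p(I) = I*√I = I^(3/2))
N = -65369 (N = -40018 - 25351 = -65369)
1/(p(E(9)) + N) = 1/(9^(3/2) - 65369) = 1/(27 - 65369) = 1/(-65342) = -1/65342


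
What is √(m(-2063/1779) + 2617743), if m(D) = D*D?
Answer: 2*√2071186157458/1779 ≈ 1617.9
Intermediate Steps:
m(D) = D²
√(m(-2063/1779) + 2617743) = √((-2063/1779)² + 2617743) = √(4255969/3164841 + 2617743) = √(8284744629832/3164841) = 2*√2071186157458/1779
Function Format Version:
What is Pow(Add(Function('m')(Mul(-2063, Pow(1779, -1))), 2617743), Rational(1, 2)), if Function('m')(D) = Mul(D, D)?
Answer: Mul(Rational(2, 1779), Pow(2071186157458, Rational(1, 2))) ≈ 1617.9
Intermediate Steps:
Function('m')(D) = Pow(D, 2)
Pow(Add(Function('m')(Mul(-2063, Pow(1779, -1))), 2617743), Rational(1, 2)) = Pow(Add(Pow(Mul(-2063, Pow(1779, -1)), 2), 2617743), Rational(1, 2)) = Pow(Add(Pow(Mul(-2063, Rational(1, 1779)), 2), 2617743), Rational(1, 2)) = Pow(Add(Pow(Rational(-2063, 1779), 2), 2617743), Rational(1, 2)) = Pow(Add(Rational(4255969, 3164841), 2617743), Rational(1, 2)) = Pow(Rational(8284744629832, 3164841), Rational(1, 2)) = Mul(Rational(2, 1779), Pow(2071186157458, Rational(1, 2)))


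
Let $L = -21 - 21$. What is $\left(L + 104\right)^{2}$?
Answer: $3844$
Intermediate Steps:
$L = -42$ ($L = -21 - 21 = -42$)
$\left(L + 104\right)^{2} = \left(-42 + 104\right)^{2} = 62^{2} = 3844$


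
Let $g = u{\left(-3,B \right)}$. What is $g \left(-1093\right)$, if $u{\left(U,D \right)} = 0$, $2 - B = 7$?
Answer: $0$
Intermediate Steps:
$B = -5$ ($B = 2 - 7 = -5$)
$g = 0$
$g \left(-1093\right) = 0 \left(-1093\right) = 0$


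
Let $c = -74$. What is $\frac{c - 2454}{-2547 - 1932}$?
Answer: $\frac{2528}{4479} \approx 0.56441$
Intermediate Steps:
$\frac{c - 2454}{-2547 - 1932} = \frac{-74 - 2454}{-2547 - 1932} = - \frac{2528}{-4479} = \left(-2528\right) \left(- \frac{1}{4479}\right) = \frac{2528}{4479}$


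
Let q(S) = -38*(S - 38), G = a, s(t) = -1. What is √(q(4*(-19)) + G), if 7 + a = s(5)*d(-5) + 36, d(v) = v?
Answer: √4366 ≈ 66.076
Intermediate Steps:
a = 34 (a = -7 + (-1*(-5) + 36) = -7 + (5 + 36) = -7 + 41 = 34)
G = 34
q(S) = 1444 - 38*S (q(S) = -38*(-38 + S) = 1444 - 38*S)
√(q(4*(-19)) + G) = √((1444 - 152*(-19)) + 34) = √((1444 - 38*(-76)) + 34) = √((1444 + 2888) + 34) = √(4332 + 34) = √4366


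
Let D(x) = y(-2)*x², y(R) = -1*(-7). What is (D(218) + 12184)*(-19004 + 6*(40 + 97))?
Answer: -6270099064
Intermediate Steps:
y(R) = 7
D(x) = 7*x²
(D(218) + 12184)*(-19004 + 6*(40 + 97)) = (7*218² + 12184)*(-19004 + 6*(40 + 97)) = (7*47524 + 12184)*(-19004 + 6*137) = (332668 + 12184)*(-19004 + 822) = 344852*(-18182) = -6270099064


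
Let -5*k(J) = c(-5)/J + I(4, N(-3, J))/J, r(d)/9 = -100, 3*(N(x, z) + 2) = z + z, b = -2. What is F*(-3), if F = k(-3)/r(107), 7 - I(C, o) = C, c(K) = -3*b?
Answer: 1/500 ≈ 0.0020000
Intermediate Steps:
c(K) = 6 (c(K) = -3*(-2) = 6)
N(x, z) = -2 + 2*z/3 (N(x, z) = -2 + (z + z)/3 = -2 + (2*z)/3 = -2 + 2*z/3)
r(d) = -900 (r(d) = 9*(-100) = -900)
I(C, o) = 7 - C
k(J) = -9/(5*J) (k(J) = -(6/J + (7 - 1*4)/J)/5 = -(6/J + (7 - 4)/J)/5 = -(6/J + 3/J)/5 = -9/(5*J))
F = -1/1500 (F = -9/5/(-3)/(-900) = -9/5*(-⅓)*(-1/900) = (⅗)*(-1/900) = -1/1500 ≈ -0.00066667)
F*(-3) = -1/1500*(-3) = 1/500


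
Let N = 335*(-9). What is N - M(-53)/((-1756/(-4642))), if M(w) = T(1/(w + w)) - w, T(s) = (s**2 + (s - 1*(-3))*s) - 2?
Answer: -3884110655/1233151 ≈ -3149.7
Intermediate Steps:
T(s) = -2 + s**2 + s*(3 + s) (T(s) = (s**2 + (s + 3)*s) - 2 = (s**2 + (3 + s)*s) - 2 = (s**2 + s*(3 + s)) - 2 = -2 + s**2 + s*(3 + s))
N = -3015
M(w) = -2 + 1/(2*w**2) - w + 3/(2*w) (M(w) = (-2 + 2*(1/(w + w))**2 + 3/(w + w)) - w = (-2 + 2*(1/(2*w))**2 + 3/((2*w))) - w = (-2 + 2*(1/(2*w))**2 + 3*(1/(2*w))) - w = (-2 + 2*(1/(4*w**2)) + 3/(2*w)) - w = (-2 + 1/(2*w**2) + 3/(2*w)) - w = -2 + 1/(2*w**2) - w + 3/(2*w))
N - M(-53)/((-1756/(-4642))) = -3015 - (-2 + (1/2)/(-53)**2 - 1*(-53) + (3/2)/(-53))/((-1756/(-4642))) = -3015 - (-2 + (1/2)*(1/2809) + 53 + (3/2)*(-1/53))/((-1756*(-1/4642))) = -3015 - (-2 + 1/5618 + 53 - 3/106)/878/2321 = -3015 - 143180*2321/(2809*878) = -3015 - 1*166160390/1233151 = -3015 - 166160390/1233151 = -3884110655/1233151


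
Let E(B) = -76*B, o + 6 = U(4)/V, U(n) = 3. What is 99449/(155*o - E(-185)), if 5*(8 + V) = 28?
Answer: -397796/60735 ≈ -6.5497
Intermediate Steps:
V = -12/5 (V = -8 + (1/5)*28 = -8 + 28/5 = -12/5 ≈ -2.4000)
o = -29/4 (o = -6 + 3/(-12/5) = -6 + 3*(-5/12) = -6 - 5/4 = -29/4 ≈ -7.2500)
99449/(155*o - E(-185)) = 99449/(155*(-29/4) - (-76)*(-185)) = 99449/(-4495/4 - 1*14060) = 99449/(-4495/4 - 14060) = 99449/(-60735/4) = 99449*(-4/60735) = -397796/60735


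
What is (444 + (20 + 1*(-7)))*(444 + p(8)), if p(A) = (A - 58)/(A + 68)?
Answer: 7699079/38 ≈ 2.0261e+5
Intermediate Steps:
p(A) = (-58 + A)/(68 + A)
(444 + (20 + 1*(-7)))*(444 + p(8)) = (444 + (20 + 1*(-7)))*(444 + (-58 + 8)/(68 + 8)) = (444 + (20 - 7))*(444 - 50/76) = (444 + 13)*(444 + (1/76)*(-50)) = 457*(444 - 25/38) = 457*(16847/38) = 7699079/38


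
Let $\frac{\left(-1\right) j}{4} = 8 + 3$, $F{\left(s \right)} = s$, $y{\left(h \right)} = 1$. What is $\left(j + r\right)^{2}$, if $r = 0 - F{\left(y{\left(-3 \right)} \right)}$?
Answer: $2025$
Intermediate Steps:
$j = -44$ ($j = - 4 \left(8 + 3\right) = \left(-4\right) 11 = -44$)
$r = -1$ ($r = 0 - 1 = -1$)
$\left(j + r\right)^{2} = \left(-44 - 1\right)^{2} = \left(-45\right)^{2} = 2025$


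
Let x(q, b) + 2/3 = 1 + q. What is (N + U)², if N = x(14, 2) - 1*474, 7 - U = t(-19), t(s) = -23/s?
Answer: 669308641/3249 ≈ 2.0600e+5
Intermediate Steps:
x(q, b) = ⅓ + q (x(q, b) = -⅔ + (1 + q) = ⅓ + q)
U = 110/19 (U = 7 - (-23)/(-19) = 7 - (-23)*(-1)/19 = 7 - 1*23/19 = 7 - 23/19 = 110/19 ≈ 5.7895)
N = -1379/3 (N = (⅓ + 14) - 1*474 = 43/3 - 474 = -1379/3 ≈ -459.67)
(N + U)² = (-1379/3 + 110/19)² = (-25871/57)² = 669308641/3249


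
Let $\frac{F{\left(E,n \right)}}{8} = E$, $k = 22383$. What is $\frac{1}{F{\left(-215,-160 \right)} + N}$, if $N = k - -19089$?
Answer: $\frac{1}{39752} \approx 2.5156 \cdot 10^{-5}$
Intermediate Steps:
$F{\left(E,n \right)} = 8 E$
$N = 41472$ ($N = 22383 - -19089 = 22383 + 19089 = 41472$)
$\frac{1}{F{\left(-215,-160 \right)} + N} = \frac{1}{8 \left(-215\right) + 41472} = \frac{1}{-1720 + 41472} = \frac{1}{39752}$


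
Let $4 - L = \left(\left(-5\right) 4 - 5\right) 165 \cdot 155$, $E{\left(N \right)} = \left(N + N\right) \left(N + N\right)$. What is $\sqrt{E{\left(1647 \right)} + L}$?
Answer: $\sqrt{11489815} \approx 3389.7$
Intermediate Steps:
$E{\left(N \right)} = 4 N^{2}$ ($E{\left(N \right)} = 2 N 2 N = 4 N^{2}$)
$L = 639379$ ($L = 4 - \left(\left(-5\right) 4 - 5\right) 165 \cdot 155 = 4 - \left(-20 - 5\right) 165 \cdot 155 = 4 - \left(-25\right) 165 \cdot 155 = 4 - \left(-4125\right) 155 = 4 - -639375 = 4 + 639375 = 639379$)
$\sqrt{E{\left(1647 \right)} + L} = \sqrt{4 \cdot 1647^{2} + 639379} = \sqrt{4 \cdot 2712609 + 639379} = \sqrt{10850436 + 639379} = \sqrt{11489815}$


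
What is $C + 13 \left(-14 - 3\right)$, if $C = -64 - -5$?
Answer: $-280$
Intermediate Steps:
$C = -59$ ($C = -64 + 5 = -59$)
$C + 13 \left(-14 - 3\right) = -59 + 13 \left(-14 - 3\right) = -59 + 13 \left(-17\right) = -59 - 221 = -280$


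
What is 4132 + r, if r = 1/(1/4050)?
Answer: 8182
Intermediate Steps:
r = 4050 (r = 1/(1/4050) = 4050)
4132 + r = 4132 + 4050 = 8182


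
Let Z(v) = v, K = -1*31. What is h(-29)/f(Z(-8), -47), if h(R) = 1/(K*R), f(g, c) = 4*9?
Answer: 1/32364 ≈ 3.0899e-5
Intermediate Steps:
K = -31
f(g, c) = 36
h(R) = -1/(31*R) (h(R) = 1/((-31)*R) = -1/(31*R))
h(-29)/f(Z(-8), -47) = -1/31/(-29)/36 = -1/31*(-1/29)*(1/36) = (1/899)*(1/36) = 1/32364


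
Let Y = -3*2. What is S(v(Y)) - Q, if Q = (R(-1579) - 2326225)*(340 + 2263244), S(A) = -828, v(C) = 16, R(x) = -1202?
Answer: 5268326517540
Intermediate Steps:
Y = -6
Q = -5268326518368 (Q = (-1202 - 2326225)*(340 + 2263244) = -2327427*2263584 = -5268326518368)
S(v(Y)) - Q = -828 - 1*(-5268326518368) = -828 + 5268326518368 = 5268326517540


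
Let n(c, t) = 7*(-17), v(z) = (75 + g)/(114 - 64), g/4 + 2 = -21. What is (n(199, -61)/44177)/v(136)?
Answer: 50/6311 ≈ 0.0079227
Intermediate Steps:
g = -92 (g = -8 + 4*(-21) = -8 - 84 = -92)
v(z) = -17/50 (v(z) = (75 - 92)/(114 - 64) = -17/50)
n(c, t) = -119
(n(199, -61)/44177)/v(136) = (-119/44177)/(-17/50) = -119*1/44177*(-50/17) = -17/6311*(-50/17) = 50/6311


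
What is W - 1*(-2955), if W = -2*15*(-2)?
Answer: 3015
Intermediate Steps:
W = 60 (W = -30*(-2) = 60)
W - 1*(-2955) = 60 - 1*(-2955) = 60 + 2955 = 3015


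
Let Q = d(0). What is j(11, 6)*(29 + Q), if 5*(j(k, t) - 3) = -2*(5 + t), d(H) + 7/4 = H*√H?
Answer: -763/20 ≈ -38.150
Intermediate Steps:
d(H) = -7/4 + H^(3/2) (d(H) = -7/4 + H*√H = -7/4 + H^(3/2))
j(k, t) = 1 - 2*t/5 (j(k, t) = 3 + (-2*(5 + t))/5 = 3 + (-10 - 2*t)/5 = 3 + (-2 - 2*t/5) = 1 - 2*t/5)
Q = -7/4 (Q = -7/4 + 0^(3/2) = -7/4 + 0 = -7/4 ≈ -1.7500)
j(11, 6)*(29 + Q) = (1 - ⅖*6)*(29 - 7/4) = (1 - 12/5)*(109/4) = -7/5*109/4 = -763/20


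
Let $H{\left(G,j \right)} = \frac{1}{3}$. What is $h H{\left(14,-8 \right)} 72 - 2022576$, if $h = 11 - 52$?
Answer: $-2023560$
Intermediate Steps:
$H{\left(G,j \right)} = \frac{1}{3}$
$h = -41$ ($h = 11 - 52 = -41$)
$h H{\left(14,-8 \right)} 72 - 2022576 = \left(-41\right) \frac{1}{3} \cdot 72 - 2022576 = \left(- \frac{41}{3}\right) 72 - 2022576 = -984 - 2022576 = -2023560$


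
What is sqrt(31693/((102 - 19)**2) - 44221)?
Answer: 2*I*sqrt(76151694)/83 ≈ 210.28*I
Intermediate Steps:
sqrt(31693/((102 - 19)**2) - 44221) = sqrt(31693/(83**2) - 44221) = sqrt(31693/6889 - 44221) = sqrt(-304606776/6889) = 2*I*sqrt(76151694)/83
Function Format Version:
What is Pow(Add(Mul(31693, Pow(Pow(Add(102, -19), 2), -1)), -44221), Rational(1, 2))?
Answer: Mul(Rational(2, 83), I, Pow(76151694, Rational(1, 2))) ≈ Mul(210.28, I)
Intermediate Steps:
Pow(Add(Mul(31693, Pow(Pow(Add(102, -19), 2), -1)), -44221), Rational(1, 2)) = Pow(Add(Mul(31693, Pow(Pow(83, 2), -1)), -44221), Rational(1, 2)) = Pow(Add(Mul(31693, Pow(6889, -1)), -44221), Rational(1, 2)) = Pow(Add(Mul(31693, Rational(1, 6889)), -44221), Rational(1, 2)) = Pow(Add(Rational(31693, 6889), -44221), Rational(1, 2)) = Pow(Rational(-304606776, 6889), Rational(1, 2)) = Mul(Rational(2, 83), I, Pow(76151694, Rational(1, 2)))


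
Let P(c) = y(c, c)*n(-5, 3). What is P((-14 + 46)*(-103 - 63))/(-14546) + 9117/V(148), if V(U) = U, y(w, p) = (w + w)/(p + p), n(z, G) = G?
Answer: 66307719/1076404 ≈ 61.601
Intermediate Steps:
y(w, p) = w/p (y(w, p) = (2*w)/((2*p)) = (2*w)*(1/(2*p)) = w/p)
P(c) = 3 (P(c) = (c/c)*3 = 1*3 = 3)
P((-14 + 46)*(-103 - 63))/(-14546) + 9117/V(148) = 3/(-14546) + 9117/148 = 3*(-1/14546) + 9117*(1/148) = -3/14546 + 9117/148 = 66307719/1076404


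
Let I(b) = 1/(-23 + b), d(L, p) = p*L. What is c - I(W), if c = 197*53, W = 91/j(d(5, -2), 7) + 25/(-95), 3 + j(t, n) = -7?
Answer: 64201899/6149 ≈ 10441.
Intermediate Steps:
d(L, p) = L*p
j(t, n) = -10 (j(t, n) = -3 - 7 = -10)
W = -1779/190 (W = 91/(-10) + 25/(-95) = 91*(-⅒) + 25*(-1/95) = -91/10 - 5/19 = -1779/190 ≈ -9.3632)
c = 10441
c - I(W) = 10441 - 1/(-23 - 1779/190) = 10441 - 1/(-6149/190) = 10441 - 1*(-190/6149) = 10441 + 190/6149 = 64201899/6149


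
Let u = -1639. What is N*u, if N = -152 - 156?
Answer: 504812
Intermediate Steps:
N = -308
N*u = -308*(-1639) = 504812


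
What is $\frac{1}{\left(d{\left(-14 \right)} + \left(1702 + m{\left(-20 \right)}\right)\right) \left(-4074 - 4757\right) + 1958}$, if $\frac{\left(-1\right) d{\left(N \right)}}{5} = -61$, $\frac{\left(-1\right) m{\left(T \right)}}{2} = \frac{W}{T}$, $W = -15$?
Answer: $- \frac{2}{35417225} \approx -5.647 \cdot 10^{-8}$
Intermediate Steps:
$m{\left(T \right)} = \frac{30}{T}$ ($m{\left(T \right)} = - 2 \left(- \frac{15}{T}\right) = \frac{30}{T}$)
$d{\left(N \right)} = 305$ ($d{\left(N \right)} = \left(-5\right) \left(-61\right) = 305$)
$\frac{1}{\left(d{\left(-14 \right)} + \left(1702 + m{\left(-20 \right)}\right)\right) \left(-4074 - 4757\right) + 1958} = \frac{1}{\left(305 + \left(1702 + \frac{30}{-20}\right)\right) \left(-4074 - 4757\right) + 1958} = \frac{1}{\left(305 + \left(1702 + 30 \left(- \frac{1}{20}\right)\right)\right) \left(-8831\right) + 1958} = \frac{1}{\left(305 + \left(1702 - \frac{3}{2}\right)\right) \left(-8831\right) + 1958} = \frac{1}{\left(305 + \frac{3401}{2}\right) \left(-8831\right) + 1958} = \frac{1}{\frac{4011}{2} \left(-8831\right) + 1958} = \frac{1}{- \frac{35421141}{2} + 1958} = \frac{1}{- \frac{35417225}{2}} = - \frac{2}{35417225}$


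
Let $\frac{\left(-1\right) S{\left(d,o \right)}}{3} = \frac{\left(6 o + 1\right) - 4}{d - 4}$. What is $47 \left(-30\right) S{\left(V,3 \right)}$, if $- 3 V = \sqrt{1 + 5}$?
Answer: $- \frac{380700}{23} + \frac{31725 \sqrt{6}}{23} \approx -13173.0$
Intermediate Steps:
$V = - \frac{\sqrt{6}}{3}$ ($V = - \frac{\sqrt{1 + 5}}{3} = - \frac{\sqrt{6}}{3} \approx -0.8165$)
$S{\left(d,o \right)} = - \frac{3 \left(-3 + 6 o\right)}{-4 + d}$ ($S{\left(d,o \right)} = - 3 \frac{\left(6 o + 1\right) - 4}{d - 4} = - 3 \frac{\left(1 + 6 o\right) - 4}{-4 + d} = - 3 \frac{-3 + 6 o}{-4 + d} = - \frac{3 \left(-3 + 6 o\right)}{-4 + d}$)
$47 \left(-30\right) S{\left(V,3 \right)} = 47 \left(-30\right) \frac{9 \left(1 - 6\right)}{-4 - \frac{\sqrt{6}}{3}} = - 1410 \frac{9 \left(1 - 6\right)}{-4 - \frac{\sqrt{6}}{3}} = - 1410 \cdot 9 \frac{1}{-4 - \frac{\sqrt{6}}{3}} \left(-5\right) = - 1410 \left(- \frac{45}{-4 - \frac{\sqrt{6}}{3}}\right) = \frac{63450}{-4 - \frac{\sqrt{6}}{3}}$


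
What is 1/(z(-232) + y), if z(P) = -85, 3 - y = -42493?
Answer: 1/42411 ≈ 2.3579e-5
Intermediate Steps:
y = 42496 (y = 3 - 1*(-42493) = 3 + 42493 = 42496)
1/(z(-232) + y) = 1/(-85 + 42496) = 1/42411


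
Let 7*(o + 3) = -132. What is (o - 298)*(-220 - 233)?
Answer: 1014267/7 ≈ 1.4490e+5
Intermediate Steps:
o = -153/7 (o = -3 + (1/7)*(-132) = -3 - 132/7 = -153/7 ≈ -21.857)
(o - 298)*(-220 - 233) = (-153/7 - 298)*(-220 - 233) = -2239/7*(-453) = 1014267/7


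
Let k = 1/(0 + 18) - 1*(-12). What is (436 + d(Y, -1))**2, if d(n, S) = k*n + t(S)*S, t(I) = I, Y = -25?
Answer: 5958481/324 ≈ 18390.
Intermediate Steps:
k = 217/18 (k = 1/18 + 12 = 217/18 ≈ 12.056)
d(n, S) = S**2 + 217*n/18 (d(n, S) = 217*n/18 + S*S = 217*n/18 + S**2 = S**2 + 217*n/18)
(436 + d(Y, -1))**2 = (436 + ((-1)**2 + (217/18)*(-25)))**2 = (436 + (1 - 5425/18))**2 = (436 - 5407/18)**2 = (2441/18)**2 = 5958481/324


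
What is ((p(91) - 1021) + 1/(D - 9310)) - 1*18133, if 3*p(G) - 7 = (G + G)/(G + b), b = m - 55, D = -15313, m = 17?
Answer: -74975385418/3915057 ≈ -19151.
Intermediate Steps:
b = -38 (b = 17 - 55 = -38)
p(G) = 7/3 + 2*G/(3*(-38 + G)) (p(G) = 7/3 + ((G + G)/(G - 38))/3 = 7/3 + ((2*G)/(-38 + G))/3 = 7/3 + (2*G/(-38 + G))/3 = 7/3 + 2*G/(3*(-38 + G)))
((p(91) - 1021) + 1/(D - 9310)) - 1*18133 = (((-266 + 9*91)/(3*(-38 + 91)) - 1021) + 1/(-15313 - 9310)) - 1*18133 = (((⅓)*(-266 + 819)/53 - 1021) + 1/(-24623)) - 18133 = (((⅓)*(1/53)*553 - 1021) - 1/24623) - 18133 = ((553/159 - 1021) - 1/24623) - 18133 = (-161786/159 - 1/24623) - 18133 = -3983656837/3915057 - 18133 = -74975385418/3915057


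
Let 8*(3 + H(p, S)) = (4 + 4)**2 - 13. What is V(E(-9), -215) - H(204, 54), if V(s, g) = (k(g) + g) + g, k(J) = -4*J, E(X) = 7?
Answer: 3413/8 ≈ 426.63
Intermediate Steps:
V(s, g) = -2*g (V(s, g) = (-4*g + g) + g = -3*g + g = -2*g)
H(p, S) = 27/8 (H(p, S) = -3 + ((4 + 4)**2 - 13)/8 = -3 + (8**2 - 13)/8 = -3 + (64 - 13)/8 = -3 + (1/8)*51 = -3 + 51/8 = 27/8)
V(E(-9), -215) - H(204, 54) = -2*(-215) - 1*27/8 = 430 - 27/8 = 3413/8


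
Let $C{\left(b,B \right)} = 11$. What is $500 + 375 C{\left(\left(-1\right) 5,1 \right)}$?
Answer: $4625$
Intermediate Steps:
$500 + 375 C{\left(\left(-1\right) 5,1 \right)} = 500 + 375 \cdot 11 = 500 + 4125 = 4625$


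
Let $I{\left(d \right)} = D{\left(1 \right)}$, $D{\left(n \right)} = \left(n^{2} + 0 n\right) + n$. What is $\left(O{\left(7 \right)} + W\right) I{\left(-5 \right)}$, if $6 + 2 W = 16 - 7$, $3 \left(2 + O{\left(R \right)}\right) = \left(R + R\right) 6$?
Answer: $55$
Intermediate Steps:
$D{\left(n \right)} = n + n^{2}$ ($D{\left(n \right)} = \left(n^{2} + 0\right) + n = n^{2} + n = n + n^{2}$)
$I{\left(d \right)} = 2$ ($I{\left(d \right)} = 1 \left(1 + 1\right) = 1 \cdot 2 = 2$)
$O{\left(R \right)} = -2 + 4 R$ ($O{\left(R \right)} = -2 + \frac{\left(R + R\right) 6}{3} = -2 + \frac{2 R 6}{3} = -2 + \frac{12 R}{3} = -2 + 4 R$)
$W = \frac{3}{2}$ ($W = -3 + \frac{16 - 7}{2} = -3 + \frac{1}{2} \cdot 9 = -3 + \frac{9}{2} = \frac{3}{2} \approx 1.5$)
$\left(O{\left(7 \right)} + W\right) I{\left(-5 \right)} = \left(\left(-2 + 4 \cdot 7\right) + \frac{3}{2}\right) 2 = \left(\left(-2 + 28\right) + \frac{3}{2}\right) 2 = \left(26 + \frac{3}{2}\right) 2 = \frac{55}{2} \cdot 2 = 55$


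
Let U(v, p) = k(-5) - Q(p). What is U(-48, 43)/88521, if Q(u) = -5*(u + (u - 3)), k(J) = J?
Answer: 410/88521 ≈ 0.0046317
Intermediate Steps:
Q(u) = 15 - 10*u (Q(u) = -5*(u + (-3 + u)) = -5*(-3 + 2*u) = 15 - 10*u)
U(v, p) = -20 + 10*p (U(v, p) = -5 - (15 - 10*p) = -5 + (-15 + 10*p) = -20 + 10*p)
U(-48, 43)/88521 = (-20 + 10*43)/88521 = (-20 + 430)*(1/88521) = 410*(1/88521) = 410/88521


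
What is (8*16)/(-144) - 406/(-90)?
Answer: 163/45 ≈ 3.6222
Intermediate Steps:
(8*16)/(-144) - 406/(-90) = 128*(-1/144) - 406*(-1/90) = -8/9 + 203/45 = 163/45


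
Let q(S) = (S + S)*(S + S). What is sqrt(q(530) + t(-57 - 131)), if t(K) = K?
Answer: 2*sqrt(280853) ≈ 1059.9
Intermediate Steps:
q(S) = 4*S**2 (q(S) = (2*S)*(2*S) = 4*S**2)
sqrt(q(530) + t(-57 - 131)) = sqrt(4*530**2 + (-57 - 131)) = sqrt(4*280900 - 188) = sqrt(1123600 - 188) = sqrt(1123412) = 2*sqrt(280853)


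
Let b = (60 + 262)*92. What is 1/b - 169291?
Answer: -5015076583/29624 ≈ -1.6929e+5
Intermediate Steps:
b = 29624 (b = 322*92 = 29624)
1/b - 169291 = 1/29624 - 169291 = -5015076583/29624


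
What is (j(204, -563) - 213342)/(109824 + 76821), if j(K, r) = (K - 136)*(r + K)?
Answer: -237754/186645 ≈ -1.2738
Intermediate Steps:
j(K, r) = (-136 + K)*(K + r)
(j(204, -563) - 213342)/(109824 + 76821) = ((204² - 136*204 - 136*(-563) + 204*(-563)) - 213342)/(109824 + 76821) = ((41616 - 27744 + 76568 - 114852) - 213342)/186645 = (-24412 - 213342)*(1/186645) = -237754*1/186645 = -237754/186645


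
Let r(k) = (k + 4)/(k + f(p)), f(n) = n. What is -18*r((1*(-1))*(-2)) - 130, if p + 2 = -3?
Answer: -94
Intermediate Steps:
p = -5 (p = -2 - 3 = -5)
r(k) = (4 + k)/(-5 + k) (r(k) = (k + 4)/(k - 5) = (4 + k)/(-5 + k))
-18*r((1*(-1))*(-2)) - 130 = -18*(4 + (1*(-1))*(-2))/(-5 + (1*(-1))*(-2)) - 130 = -18*(4 - 1*(-2))/(-5 - 1*(-2)) - 130 = -18*(4 + 2)/(-5 + 2) - 130 = -18*6/(-3) - 130 = -(-6)*6 - 130 = -18*(-2) - 130 = 36 - 130 = -94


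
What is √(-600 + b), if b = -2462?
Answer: I*√3062 ≈ 55.335*I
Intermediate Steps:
√(-600 + b) = √(-600 - 2462) = √(-3062) = I*√3062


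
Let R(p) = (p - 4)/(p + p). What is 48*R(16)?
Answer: 18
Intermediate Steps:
R(p) = (-4 + p)/(2*p) (R(p) = (-4 + p)/((2*p)) = (-4 + p)*(1/(2*p)) = (-4 + p)/(2*p))
48*R(16) = 48*((1/2)*(-4 + 16)/16) = 48*((1/2)*(1/16)*12) = 48*(3/8) = 18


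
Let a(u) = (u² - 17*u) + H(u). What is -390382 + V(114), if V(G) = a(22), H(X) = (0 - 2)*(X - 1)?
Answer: -390314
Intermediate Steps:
H(X) = 2 - 2*X (H(X) = -2*(-1 + X) = 2 - 2*X)
a(u) = 2 + u² - 19*u (a(u) = (u² - 17*u) + (2 - 2*u) = 2 + u² - 19*u)
V(G) = 68 (V(G) = 2 + 22² - 19*22 = 2 + 484 - 418 = 68)
-390382 + V(114) = -390382 + 68 = -390314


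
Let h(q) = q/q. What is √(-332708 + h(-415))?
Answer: I*√332707 ≈ 576.81*I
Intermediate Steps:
h(q) = 1
√(-332708 + h(-415)) = √(-332708 + 1) = √(-332707) = I*√332707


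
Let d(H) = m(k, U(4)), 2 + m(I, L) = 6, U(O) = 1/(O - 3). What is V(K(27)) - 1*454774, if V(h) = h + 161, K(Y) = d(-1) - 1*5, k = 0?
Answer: -454614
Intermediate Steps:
U(O) = 1/(-3 + O)
m(I, L) = 4 (m(I, L) = -2 + 6 = 4)
d(H) = 4
K(Y) = -1 (K(Y) = 4 - 1*5 = 4 - 5 = -1)
V(h) = 161 + h
V(K(27)) - 1*454774 = (161 - 1) - 1*454774 = 160 - 454774 = -454614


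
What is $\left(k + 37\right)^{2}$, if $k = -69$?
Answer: $1024$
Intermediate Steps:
$\left(k + 37\right)^{2} = \left(-69 + 37\right)^{2} = \left(-32\right)^{2} = 1024$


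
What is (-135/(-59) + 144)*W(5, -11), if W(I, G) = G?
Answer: -94941/59 ≈ -1609.2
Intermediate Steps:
(-135/(-59) + 144)*W(5, -11) = (-135/(-59) + 144)*(-11) = (-135*(-1/59) + 144)*(-11) = (135/59 + 144)*(-11) = (8631/59)*(-11) = -94941/59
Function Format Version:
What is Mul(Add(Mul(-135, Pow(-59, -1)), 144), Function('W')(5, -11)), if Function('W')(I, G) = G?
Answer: Rational(-94941, 59) ≈ -1609.2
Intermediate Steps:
Mul(Add(Mul(-135, Pow(-59, -1)), 144), Function('W')(5, -11)) = Mul(Add(Mul(-135, Pow(-59, -1)), 144), -11) = Mul(Add(Mul(-135, Rational(-1, 59)), 144), -11) = Mul(Add(Rational(135, 59), 144), -11) = Mul(Rational(8631, 59), -11) = Rational(-94941, 59)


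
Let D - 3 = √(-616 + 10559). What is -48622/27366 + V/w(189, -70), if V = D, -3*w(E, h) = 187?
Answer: -4669304/2558721 - 3*√9943/187 ≈ -3.4246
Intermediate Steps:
w(E, h) = -187/3 (w(E, h) = -⅓*187 = -187/3)
D = 3 + √9943 (D = 3 + √(-616 + 10559) = 3 + √9943 ≈ 102.71)
V = 3 + √9943 ≈ 102.71
-48622/27366 + V/w(189, -70) = -48622/27366 + (3 + √9943)/(-187/3) = -48622*1/27366 + (3 + √9943)*(-3/187) = -24311/13683 + (-9/187 - 3*√9943/187) = -4669304/2558721 - 3*√9943/187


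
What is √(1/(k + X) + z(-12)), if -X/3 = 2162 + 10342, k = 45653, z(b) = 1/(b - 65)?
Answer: 24*I*√179102/89551 ≈ 0.11342*I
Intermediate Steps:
z(b) = 1/(-65 + b)
X = -37512 (X = -3*(2162 + 10342) = -3*12504 = -37512)
√(1/(k + X) + z(-12)) = √(1/(45653 - 37512) + 1/(-65 - 12)) = √(1/8141 + 1/(-77)) = √(1/8141 - 1/77) = √(-1152/89551) = 24*I*√179102/89551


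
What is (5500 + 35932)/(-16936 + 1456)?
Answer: -5179/1935 ≈ -2.6765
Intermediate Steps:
(5500 + 35932)/(-16936 + 1456) = 41432/(-15480) = 41432*(-1/15480) = -5179/1935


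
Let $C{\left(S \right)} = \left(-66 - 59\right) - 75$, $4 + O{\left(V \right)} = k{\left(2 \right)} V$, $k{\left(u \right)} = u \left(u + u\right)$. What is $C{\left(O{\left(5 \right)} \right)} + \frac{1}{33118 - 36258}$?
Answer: $- \frac{628001}{3140} \approx -200.0$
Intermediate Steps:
$k{\left(u \right)} = 2 u^{2}$ ($k{\left(u \right)} = u 2 u = 2 u^{2}$)
$O{\left(V \right)} = -4 + 8 V$ ($O{\left(V \right)} = -4 + 2 \cdot 2^{2} V = -4 + 2 \cdot 4 V = -4 + 8 V$)
$C{\left(S \right)} = -200$ ($C{\left(S \right)} = -125 - 75 = -200$)
$C{\left(O{\left(5 \right)} \right)} + \frac{1}{33118 - 36258} = -200 + \frac{1}{33118 - 36258} = -200 + \frac{1}{-3140} = -200 - \frac{1}{3140} = - \frac{628001}{3140}$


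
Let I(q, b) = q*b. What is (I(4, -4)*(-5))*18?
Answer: 1440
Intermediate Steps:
I(q, b) = b*q
(I(4, -4)*(-5))*18 = (-4*4*(-5))*18 = -16*(-5)*18 = 80*18 = 1440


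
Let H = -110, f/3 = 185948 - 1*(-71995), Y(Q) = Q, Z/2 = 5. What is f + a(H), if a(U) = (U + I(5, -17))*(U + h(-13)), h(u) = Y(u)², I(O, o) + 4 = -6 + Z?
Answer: 767339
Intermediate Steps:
Z = 10 (Z = 2*5 = 10)
I(O, o) = 0 (I(O, o) = -4 + (-6 + 10) = -4 + 4 = 0)
f = 773829 (f = 3*(185948 - 1*(-71995)) = 3*(185948 + 71995) = 3*257943 = 773829)
h(u) = u²
a(U) = U*(169 + U) (a(U) = (U + 0)*(U + (-13)²) = U*(U + 169) = U*(169 + U))
f + a(H) = 773829 - 110*(169 - 110) = 773829 - 110*59 = 773829 - 6490 = 767339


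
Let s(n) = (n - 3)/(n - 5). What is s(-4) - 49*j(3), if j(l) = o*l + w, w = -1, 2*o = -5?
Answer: 7511/18 ≈ 417.28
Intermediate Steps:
o = -5/2 (o = (½)*(-5) = -5/2 ≈ -2.5000)
j(l) = -1 - 5*l/2 (j(l) = -5*l/2 - 1 = -1 - 5*l/2)
s(n) = (-3 + n)/(-5 + n)
s(-4) - 49*j(3) = (-3 - 4)/(-5 - 4) - 49*(-1 - 5/2*3) = -7/(-9) - 49*(-1 - 15/2) = -⅑*(-7) - 49*(-17/2) = 7/9 + 833/2 = 7511/18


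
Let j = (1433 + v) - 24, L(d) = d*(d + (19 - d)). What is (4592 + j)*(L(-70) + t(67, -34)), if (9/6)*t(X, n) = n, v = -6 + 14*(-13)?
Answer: -23589154/3 ≈ -7.8630e+6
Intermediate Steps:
v = -188 (v = -6 - 182 = -188)
L(d) = 19*d (L(d) = d*19 = 19*d)
t(X, n) = 2*n/3
j = 1221 (j = (1433 - 188) - 24 = 1245 - 24 = 1221)
(4592 + j)*(L(-70) + t(67, -34)) = (4592 + 1221)*(19*(-70) + (2/3)*(-34)) = 5813*(-1330 - 68/3) = 5813*(-4058/3) = -23589154/3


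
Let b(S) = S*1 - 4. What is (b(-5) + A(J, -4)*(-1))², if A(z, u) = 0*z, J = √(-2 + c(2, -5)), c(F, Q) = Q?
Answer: 81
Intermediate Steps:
b(S) = -4 + S (b(S) = S - 4 = -4 + S)
J = I*√7 (J = √(-2 - 5) = √(-7) = I*√7 ≈ 2.6458*I)
A(z, u) = 0
(b(-5) + A(J, -4)*(-1))² = ((-4 - 5) + 0*(-1))² = (-9 + 0)² = (-9)² = 81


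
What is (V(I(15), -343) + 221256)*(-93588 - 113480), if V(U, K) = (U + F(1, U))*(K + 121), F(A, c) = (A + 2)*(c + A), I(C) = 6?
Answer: -44573871816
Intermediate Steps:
F(A, c) = (2 + A)*(A + c)
V(U, K) = (3 + 4*U)*(121 + K) (V(U, K) = (U + (1**2 + 2*1 + 2*U + 1*U))*(K + 121) = (U + (1 + 2 + 2*U + U))*(121 + K) = (U + (3 + 3*U))*(121 + K) = (3 + 4*U)*(121 + K))
(V(I(15), -343) + 221256)*(-93588 - 113480) = ((363 + 3*(-343) + 484*6 + 4*(-343)*6) + 221256)*(-93588 - 113480) = ((363 - 1029 + 2904 - 8232) + 221256)*(-207068) = (-5994 + 221256)*(-207068) = 215262*(-207068) = -44573871816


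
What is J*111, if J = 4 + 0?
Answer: 444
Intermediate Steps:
J = 4
J*111 = 4*111 = 444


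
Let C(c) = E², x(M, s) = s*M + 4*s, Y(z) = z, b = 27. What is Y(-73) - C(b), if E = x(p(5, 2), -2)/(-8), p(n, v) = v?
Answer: -301/4 ≈ -75.250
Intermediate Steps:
x(M, s) = 4*s + M*s (x(M, s) = M*s + 4*s = 4*s + M*s)
E = 3/2 (E = -2*(4 + 2)/(-8) = -2*6*(-⅛) = -12*(-⅛) = 3/2 ≈ 1.5000)
C(c) = 9/4 (C(c) = (3/2)² = 9/4)
Y(-73) - C(b) = -73 - 1*9/4 = -73 - 9/4 = -301/4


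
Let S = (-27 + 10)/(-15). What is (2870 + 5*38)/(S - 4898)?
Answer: -45900/73453 ≈ -0.62489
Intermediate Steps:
S = 17/15 (S = -1/15*(-17) = 17/15 ≈ 1.1333)
(2870 + 5*38)/(S - 4898) = (2870 + 5*38)/(17/15 - 4898) = (2870 + 190)/(-73453/15) = 3060*(-15/73453) = -45900/73453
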